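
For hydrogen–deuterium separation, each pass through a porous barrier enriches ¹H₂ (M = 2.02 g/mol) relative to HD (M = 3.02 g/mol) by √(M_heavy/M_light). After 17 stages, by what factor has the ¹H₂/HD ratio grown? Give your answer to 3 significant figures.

The single-stage factor is √(M_heavy/M_light), so 17 stages give [√(3.02/2.02)]^17 = (3.02/2.02)^(17/2).
= 1.49505^(17/2) = 30.5.

30.5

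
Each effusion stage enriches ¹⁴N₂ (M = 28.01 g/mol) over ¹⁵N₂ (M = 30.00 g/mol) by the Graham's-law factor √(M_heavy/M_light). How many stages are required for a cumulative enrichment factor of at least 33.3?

103

Single-stage factor α = √(30.00/28.01), so ln α = ½ ln(1.07105) = 0.03432.
Need α^N ≥ 33.3 ⇒ N ≥ ln(33.3) / ln α = 3.506 / 0.03432 = 102.15.
Minimum whole number of stages: N = 103.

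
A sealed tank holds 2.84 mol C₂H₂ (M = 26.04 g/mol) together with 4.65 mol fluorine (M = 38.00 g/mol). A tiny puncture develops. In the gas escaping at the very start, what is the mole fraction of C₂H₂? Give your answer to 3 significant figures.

Each component's effusion rate ∝ (its partial pressure)·(1/√M) ∝ n_i/√M_i.
Mole fraction of C₂H₂ in the effusate = (n_C₂H₂/√M_C₂H₂) / (n_C₂H₂/√M_C₂H₂ + n_F₂/√M_F₂)
= (2.84/√26.04) / (2.84/√26.04 + 4.65/√38.00) = 0.5565/(0.5565 + 0.7543) = 0.425.

0.425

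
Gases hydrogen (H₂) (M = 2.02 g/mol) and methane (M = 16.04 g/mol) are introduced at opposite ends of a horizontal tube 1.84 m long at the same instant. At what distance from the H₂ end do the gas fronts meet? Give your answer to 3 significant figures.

1.36 m

Graham's law gives d_H₂/d_CH₄ = rate_H₂/rate_CH₄ = √(M_CH₄/M_H₂) = √(16.04/2.02) = 2.818.
With d_H₂ + d_CH₄ = 1.84 m, d_CH₄ = 1.84/(1 + 2.818) = 0.4819 m.
d_H₂ = 1.84 − 0.4819 = 1.36 m.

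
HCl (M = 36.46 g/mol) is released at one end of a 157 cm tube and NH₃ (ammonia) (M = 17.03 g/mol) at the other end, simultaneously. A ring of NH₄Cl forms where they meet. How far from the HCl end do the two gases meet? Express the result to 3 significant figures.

63.7 cm

Distances travelled in equal time are proportional to diffusion rates, so d_HCl/d_NH₃ = √(M_NH₃/M_HCl) = √(17.03/36.46) = 0.6834.
With d_HCl + d_NH₃ = 157 cm, d_NH₃ = 157/(1 + 0.6834) = 93.26 cm.
d_HCl = 157 − 93.26 = 63.7 cm.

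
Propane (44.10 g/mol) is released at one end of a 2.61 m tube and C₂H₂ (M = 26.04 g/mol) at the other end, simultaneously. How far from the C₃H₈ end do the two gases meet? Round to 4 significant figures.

1.134 m

Graham's law gives d_C₃H₈/d_C₂H₂ = rate_C₃H₈/rate_C₂H₂ = √(M_C₂H₂/M_C₃H₈) = √(26.04/44.10) = 0.7684.
With d_C₃H₈ + d_C₂H₂ = 2.61 m, d_C₂H₂ = 2.61/(1 + 0.7684) = 1.476 m.
d_C₃H₈ = 2.61 − 1.476 = 1.134 m.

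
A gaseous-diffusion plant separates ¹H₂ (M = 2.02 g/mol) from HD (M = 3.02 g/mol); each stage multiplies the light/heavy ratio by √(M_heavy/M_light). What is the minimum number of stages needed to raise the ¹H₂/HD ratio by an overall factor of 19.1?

With α = √(3.02/2.02) per stage, ln α = ½ ln(1.49505) = 0.2011.
Need α^N ≥ 19.1 ⇒ N ≥ ln(19.1) / ln α = 2.950 / 0.2011 = 14.67.
Rounding up, N = 15 stages.

15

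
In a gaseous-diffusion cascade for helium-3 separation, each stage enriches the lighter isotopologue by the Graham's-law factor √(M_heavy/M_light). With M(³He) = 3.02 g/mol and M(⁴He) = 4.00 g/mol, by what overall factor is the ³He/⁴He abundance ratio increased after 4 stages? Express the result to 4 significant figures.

Overall factor = α^4 with α = √(4.00/3.02), i.e. (4.00/3.02)^(4/2).
= 1.32450^2 = 1.754.

1.754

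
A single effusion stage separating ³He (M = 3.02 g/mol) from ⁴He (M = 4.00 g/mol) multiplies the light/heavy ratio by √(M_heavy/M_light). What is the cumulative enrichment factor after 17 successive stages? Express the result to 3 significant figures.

10.9

The single-stage factor is √(M_heavy/M_light), so 17 stages give [√(4.00/3.02)]^17 = (4.00/3.02)^(17/2).
= 1.32450^(17/2) = 10.9.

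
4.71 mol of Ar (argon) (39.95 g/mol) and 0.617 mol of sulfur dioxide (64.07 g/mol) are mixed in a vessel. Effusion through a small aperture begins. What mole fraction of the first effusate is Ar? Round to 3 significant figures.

0.906

Rate_i ∝ x_i/√M_i (Graham's law weighted by mole fraction), so the effusate composition follows n_i/√M_i.
So x_Ar in the escaping gas = (n_Ar/√M_Ar) / Σ(n_i/√M_i)
= (4.71/√39.95) / (4.71/√39.95 + 0.617/√64.07) = 0.7452/(0.7452 + 0.07708) = 0.906.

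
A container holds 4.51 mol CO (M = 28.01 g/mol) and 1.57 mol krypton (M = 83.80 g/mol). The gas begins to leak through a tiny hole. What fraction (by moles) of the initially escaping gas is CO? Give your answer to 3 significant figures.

The effusion rate of species i is ∝ p_i/√M_i ∝ n_i/√M_i.
Mole fraction of CO in the effusate = (n_CO/√M_CO) / (n_CO/√M_CO + n_Kr/√M_Kr)
= (4.51/√28.01) / (4.51/√28.01 + 1.57/√83.80) = 0.8522/(0.8522 + 0.1715) = 0.832.

0.832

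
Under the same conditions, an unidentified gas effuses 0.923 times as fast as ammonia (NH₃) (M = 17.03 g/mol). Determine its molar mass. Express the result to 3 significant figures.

20.0 g/mol

By Graham's law, rate_X/rate_NH₃ = √(M_NH₃/M_X).
0.923 = √(17.03/M_X)
M_X = 17.03 / 0.923² = 17.03 / 0.8519 = 20.0 g/mol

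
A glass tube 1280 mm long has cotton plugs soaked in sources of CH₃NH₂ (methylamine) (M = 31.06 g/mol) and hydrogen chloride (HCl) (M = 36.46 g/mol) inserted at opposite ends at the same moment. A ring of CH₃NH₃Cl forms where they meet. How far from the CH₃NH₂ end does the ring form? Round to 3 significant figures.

The fronts meet when d_CH₃NH₂ + d_HCl = L with d_CH₃NH₂/d_HCl = √(M_HCl/M_CH₃NH₂) (Graham's law). Here √(M_HCl/M_CH₃NH₂) = √(36.46/31.06) = 1.083.
With d_CH₃NH₂ + d_HCl = 1280 mm, d_HCl = 1280/(1 + 1.083) = 614.4 mm.
d_CH₃NH₂ = 1280 − 614.4 = 666 mm.

666 mm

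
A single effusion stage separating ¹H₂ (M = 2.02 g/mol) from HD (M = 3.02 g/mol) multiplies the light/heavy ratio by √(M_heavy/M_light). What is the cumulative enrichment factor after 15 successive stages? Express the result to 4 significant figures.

After 15 stages the ratio has grown by (√(3.02/2.02))^15 = (3.02/2.02)^(15/2).
= 1.49505^(15/2) = 20.41.

20.41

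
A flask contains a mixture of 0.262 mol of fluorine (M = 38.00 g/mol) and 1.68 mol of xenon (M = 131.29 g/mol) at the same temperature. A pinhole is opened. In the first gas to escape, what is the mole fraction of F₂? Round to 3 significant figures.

0.225

Each component's effusion rate ∝ (its partial pressure)·(1/√M) ∝ n_i/√M_i.
Mole fraction of F₂ in the effusate = (n_F₂/√M_F₂) / (n_F₂/√M_F₂ + n_Xe/√M_Xe)
= (0.262/√38.00) / (0.262/√38.00 + 1.68/√131.29) = 0.04250/(0.04250 + 0.1466) = 0.225.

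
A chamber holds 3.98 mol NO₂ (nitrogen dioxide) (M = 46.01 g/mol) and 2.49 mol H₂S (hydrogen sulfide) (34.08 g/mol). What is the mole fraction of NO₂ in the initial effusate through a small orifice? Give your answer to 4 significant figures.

Rate_i ∝ x_i/√M_i (Graham's law weighted by mole fraction), so the effusate composition follows n_i/√M_i.
x_NO₂(eff) = (n_NO₂/√M_NO₂) / (n_NO₂/√M_NO₂ + n_H₂S/√M_H₂S)
= (3.98/√46.01) / (3.98/√46.01 + 2.49/√34.08) = 0.5868/(0.5868 + 0.4265) = 0.5791.

0.5791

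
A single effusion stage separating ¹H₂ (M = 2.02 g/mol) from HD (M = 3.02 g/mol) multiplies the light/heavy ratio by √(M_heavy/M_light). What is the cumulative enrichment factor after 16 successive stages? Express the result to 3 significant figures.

After 16 stages the ratio has grown by (√(3.02/2.02))^16 = (3.02/2.02)^(16/2).
= 1.49505^8 = 25.0.

25.0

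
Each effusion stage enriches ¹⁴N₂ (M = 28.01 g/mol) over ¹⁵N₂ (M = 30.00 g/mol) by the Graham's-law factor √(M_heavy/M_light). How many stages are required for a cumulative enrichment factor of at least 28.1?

98

Single-stage factor α = √(30.00/28.01), so ln α = ½ ln(1.07105) = 0.03432.
Need α^N ≥ 28.1 ⇒ N ≥ ln(28.1) / ln α = 3.336 / 0.03432 = 97.20.
Minimum whole number of stages: N = 98.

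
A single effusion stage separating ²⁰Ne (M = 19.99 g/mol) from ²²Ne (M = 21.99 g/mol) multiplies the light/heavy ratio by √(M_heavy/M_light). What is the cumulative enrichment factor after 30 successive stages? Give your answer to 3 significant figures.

The single-stage factor is √(M_heavy/M_light), so 30 stages give [√(21.99/19.99)]^30 = (21.99/19.99)^(30/2).
= 1.10005^15 = 4.18.

4.18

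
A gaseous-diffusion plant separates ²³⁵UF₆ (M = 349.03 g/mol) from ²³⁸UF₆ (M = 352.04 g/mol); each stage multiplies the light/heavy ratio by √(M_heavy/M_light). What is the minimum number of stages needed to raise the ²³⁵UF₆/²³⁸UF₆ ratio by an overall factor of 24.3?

Single-stage factor α = √(352.04/349.03), so ln α = ½ ln(1.00862) = 0.004293.
Need α^N ≥ 24.3 ⇒ N ≥ ln(24.3) / ln α = 3.190 / 0.004293 = 743.10.
So at least 744 stages are needed.

744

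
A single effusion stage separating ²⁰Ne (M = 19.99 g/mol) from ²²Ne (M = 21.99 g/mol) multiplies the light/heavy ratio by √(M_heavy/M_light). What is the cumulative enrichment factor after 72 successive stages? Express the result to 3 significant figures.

31.0

After 72 stages the ratio has grown by (√(21.99/19.99))^72 = (21.99/19.99)^(72/2).
= 1.10005^36 = 31.0.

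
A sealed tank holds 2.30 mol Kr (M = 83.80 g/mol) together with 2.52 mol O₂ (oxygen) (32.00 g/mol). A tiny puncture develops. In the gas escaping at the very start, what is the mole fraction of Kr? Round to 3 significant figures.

The effusion rate of species i is ∝ p_i/√M_i ∝ n_i/√M_i.
x_Kr(eff) = (n_Kr/√M_Kr) / (n_Kr/√M_Kr + n_O₂/√M_O₂)
= (2.30/√83.80) / (2.30/√83.80 + 2.52/√32.00) = 0.2512/(0.2512 + 0.4455) = 0.361.

0.361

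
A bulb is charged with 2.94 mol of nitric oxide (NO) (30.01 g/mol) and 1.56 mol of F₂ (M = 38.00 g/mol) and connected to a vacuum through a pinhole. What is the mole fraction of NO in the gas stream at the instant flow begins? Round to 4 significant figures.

0.6796

Rate_i ∝ x_i/√M_i (Graham's law weighted by mole fraction), so the effusate composition follows n_i/√M_i.
Mole fraction of NO in the effusate = (n_NO/√M_NO) / (n_NO/√M_NO + n_F₂/√M_F₂)
= (2.94/√30.01) / (2.94/√30.01 + 1.56/√38.00) = 0.5367/(0.5367 + 0.2531) = 0.6796.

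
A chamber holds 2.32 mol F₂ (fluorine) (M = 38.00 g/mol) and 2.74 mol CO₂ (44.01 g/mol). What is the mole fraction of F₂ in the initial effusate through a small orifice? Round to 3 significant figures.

Each component's effusion rate ∝ (its partial pressure)·(1/√M) ∝ n_i/√M_i.
x_F₂(eff) = (n_F₂/√M_F₂) / (n_F₂/√M_F₂ + n_CO₂/√M_CO₂)
= (2.32/√38.00) / (2.32/√38.00 + 2.74/√44.01) = 0.3764/(0.3764 + 0.4130) = 0.477.

0.477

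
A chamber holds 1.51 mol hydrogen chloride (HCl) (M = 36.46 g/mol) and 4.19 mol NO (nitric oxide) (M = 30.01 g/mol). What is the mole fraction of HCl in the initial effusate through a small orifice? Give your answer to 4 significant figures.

0.2464

Each component's effusion rate ∝ (its partial pressure)·(1/√M) ∝ n_i/√M_i.
So x_HCl in the escaping gas = (n_HCl/√M_HCl) / Σ(n_i/√M_i)
= (1.51/√36.46) / (1.51/√36.46 + 4.19/√30.01) = 0.2501/(0.2501 + 0.7649) = 0.2464.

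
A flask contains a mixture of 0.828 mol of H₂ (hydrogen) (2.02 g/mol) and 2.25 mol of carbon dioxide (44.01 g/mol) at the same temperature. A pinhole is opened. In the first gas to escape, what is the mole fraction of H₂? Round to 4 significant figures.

Each component's effusion rate ∝ (its partial pressure)·(1/√M) ∝ n_i/√M_i.
So x_H₂ in the escaping gas = (n_H₂/√M_H₂) / Σ(n_i/√M_i)
= (0.828/√2.02) / (0.828/√2.02 + 2.25/√44.01) = 0.5826/(0.5826 + 0.3392) = 0.6320.

0.6320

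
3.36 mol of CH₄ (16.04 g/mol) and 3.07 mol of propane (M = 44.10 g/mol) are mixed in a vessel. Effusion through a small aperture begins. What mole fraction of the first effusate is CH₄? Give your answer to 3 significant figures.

0.645

Rate_i ∝ x_i/√M_i (Graham's law weighted by mole fraction), so the effusate composition follows n_i/√M_i.
So x_CH₄ in the escaping gas = (n_CH₄/√M_CH₄) / Σ(n_i/√M_i)
= (3.36/√16.04) / (3.36/√16.04 + 3.07/√44.10) = 0.8390/(0.8390 + 0.4623) = 0.645.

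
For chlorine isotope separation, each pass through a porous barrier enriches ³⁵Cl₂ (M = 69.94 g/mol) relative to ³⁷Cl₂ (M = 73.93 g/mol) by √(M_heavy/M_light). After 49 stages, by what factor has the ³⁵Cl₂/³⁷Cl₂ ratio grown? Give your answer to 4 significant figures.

3.893

Each stage multiplies the ratio by α = √(73.93/69.94), so after 49 stages the overall factor is α^49 = (73.93/69.94)^(49/2).
= 1.05705^(49/2) = 3.893.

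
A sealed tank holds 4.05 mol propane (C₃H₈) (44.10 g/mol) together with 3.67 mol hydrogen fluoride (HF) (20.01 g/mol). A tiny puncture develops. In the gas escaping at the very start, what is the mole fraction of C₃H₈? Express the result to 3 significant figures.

0.426

The effusion rate of species i is ∝ p_i/√M_i ∝ n_i/√M_i.
Mole fraction of C₃H₈ in the effusate = (n_C₃H₈/√M_C₃H₈) / (n_C₃H₈/√M_C₃H₈ + n_HF/√M_HF)
= (4.05/√44.10) / (4.05/√44.10 + 3.67/√20.01) = 0.6099/(0.6099 + 0.8204) = 0.426.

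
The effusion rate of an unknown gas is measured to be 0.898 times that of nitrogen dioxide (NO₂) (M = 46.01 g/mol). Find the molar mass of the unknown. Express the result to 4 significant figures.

By Graham's law, rate_X/rate_NO₂ = √(M_NO₂/M_X).
0.898 = √(46.01/M_X)
M_X = 46.01 / 0.898² = 46.01 / 0.8064 = 57.06 g/mol

57.06 g/mol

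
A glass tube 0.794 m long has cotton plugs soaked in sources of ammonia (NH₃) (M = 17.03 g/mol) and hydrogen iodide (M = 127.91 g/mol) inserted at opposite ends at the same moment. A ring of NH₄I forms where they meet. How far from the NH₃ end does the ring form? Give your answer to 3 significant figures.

0.582 m

In equal time, each gas travels a distance ∝ its rate ∝ 1/√M, so d_NH₃/d_HI = √(M_HI/M_NH₃) = √(127.91/17.03) = 2.741.
With d_NH₃ + d_HI = 0.794 m, d_HI = 0.794/(1 + 2.741) = 0.2123 m.
d_NH₃ = 0.794 − 0.2123 = 0.582 m.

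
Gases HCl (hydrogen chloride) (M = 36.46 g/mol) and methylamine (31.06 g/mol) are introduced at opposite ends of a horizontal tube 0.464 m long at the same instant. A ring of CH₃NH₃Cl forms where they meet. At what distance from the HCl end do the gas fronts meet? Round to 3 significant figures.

Distances travelled in equal time are proportional to diffusion rates, so d_HCl/d_CH₃NH₂ = √(M_CH₃NH₂/M_HCl) = √(31.06/36.46) = 0.9230.
With d_HCl + d_CH₃NH₂ = 0.464 m, d_CH₃NH₂ = 0.464/(1 + 0.9230) = 0.2413 m.
d_HCl = 0.464 − 0.2413 = 0.223 m.

0.223 m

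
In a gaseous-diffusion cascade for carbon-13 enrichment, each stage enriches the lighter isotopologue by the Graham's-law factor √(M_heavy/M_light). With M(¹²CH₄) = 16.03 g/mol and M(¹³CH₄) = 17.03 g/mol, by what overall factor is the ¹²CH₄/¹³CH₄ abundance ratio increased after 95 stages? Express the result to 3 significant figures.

17.7

Each stage multiplies the ratio by α = √(17.03/16.03), so after 95 stages the overall factor is α^95 = (17.03/16.03)^(95/2).
= 1.06238^(95/2) = 17.7.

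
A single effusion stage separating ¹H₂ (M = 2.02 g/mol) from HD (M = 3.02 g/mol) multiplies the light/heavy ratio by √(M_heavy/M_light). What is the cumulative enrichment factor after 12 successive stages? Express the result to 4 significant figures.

11.17

Each stage multiplies the ratio by α = √(3.02/2.02), so after 12 stages the overall factor is α^12 = (3.02/2.02)^(12/2).
= 1.49505^6 = 11.17.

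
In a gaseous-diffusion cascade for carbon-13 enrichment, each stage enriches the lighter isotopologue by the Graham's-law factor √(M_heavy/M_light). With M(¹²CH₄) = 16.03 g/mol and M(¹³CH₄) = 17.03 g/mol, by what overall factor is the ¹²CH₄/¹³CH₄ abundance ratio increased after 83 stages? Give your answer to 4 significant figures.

12.32

After 83 stages the ratio has grown by (√(17.03/16.03))^83 = (17.03/16.03)^(83/2).
= 1.06238^(83/2) = 12.32.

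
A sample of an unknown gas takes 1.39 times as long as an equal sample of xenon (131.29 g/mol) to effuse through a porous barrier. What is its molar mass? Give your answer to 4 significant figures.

Using Graham's law: t_X/t_Xe = √(M_X/M_Xe).
1.39 = √(M_X/131.29)
M_X = 131.29 × 1.39² = 131.29 × 1.932 = 253.7 g/mol

253.7 g/mol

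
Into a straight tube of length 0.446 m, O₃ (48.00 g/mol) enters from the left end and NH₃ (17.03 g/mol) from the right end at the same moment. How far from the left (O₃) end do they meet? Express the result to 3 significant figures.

0.166 m

In equal time, each gas travels a distance ∝ its rate ∝ 1/√M, so d_O₃/d_NH₃ = √(M_NH₃/M_O₃) = √(17.03/48.00) = 0.5956.
With d_O₃ + d_NH₃ = 0.446 m, d_NH₃ = 0.446/(1 + 0.5956) = 0.2795 m.
d_O₃ = 0.446 − 0.2795 = 0.166 m.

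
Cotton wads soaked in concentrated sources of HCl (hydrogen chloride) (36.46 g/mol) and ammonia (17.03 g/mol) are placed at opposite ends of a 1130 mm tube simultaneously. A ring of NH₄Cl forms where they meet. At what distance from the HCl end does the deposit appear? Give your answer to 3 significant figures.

459 mm

In equal time, each gas travels a distance ∝ its rate ∝ 1/√M, so d_HCl/d_NH₃ = √(M_NH₃/M_HCl) = √(17.03/36.46) = 0.6834.
With d_HCl + d_NH₃ = 1130 mm, d_NH₃ = 1130/(1 + 0.6834) = 671.2 mm.
d_HCl = 1130 − 671.2 = 459 mm.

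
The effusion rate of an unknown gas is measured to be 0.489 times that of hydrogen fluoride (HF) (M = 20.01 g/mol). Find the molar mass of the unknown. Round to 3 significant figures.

Using Graham's law: rate_X/rate_HF = √(M_HF/M_X).
0.489 = √(20.01/M_X)
M_X = 20.01 / 0.489² = 20.01 / 0.2391 = 83.7 g/mol

83.7 g/mol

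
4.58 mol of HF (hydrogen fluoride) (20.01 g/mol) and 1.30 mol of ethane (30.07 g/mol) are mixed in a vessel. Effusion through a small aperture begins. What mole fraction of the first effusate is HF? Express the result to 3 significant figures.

The effusion rate of species i is ∝ p_i/√M_i ∝ n_i/√M_i.
So x_HF in the escaping gas = (n_HF/√M_HF) / Σ(n_i/√M_i)
= (4.58/√20.01) / (4.58/√20.01 + 1.30/√30.07) = 1.024/(1.024 + 0.2371) = 0.812.

0.812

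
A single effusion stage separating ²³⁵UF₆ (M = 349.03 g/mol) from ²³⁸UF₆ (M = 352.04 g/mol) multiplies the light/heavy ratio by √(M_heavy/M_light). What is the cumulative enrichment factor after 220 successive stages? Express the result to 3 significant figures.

2.57

The single-stage factor is √(M_heavy/M_light), so 220 stages give [√(352.04/349.03)]^220 = (352.04/349.03)^(220/2).
= 1.00862^110 = 2.57.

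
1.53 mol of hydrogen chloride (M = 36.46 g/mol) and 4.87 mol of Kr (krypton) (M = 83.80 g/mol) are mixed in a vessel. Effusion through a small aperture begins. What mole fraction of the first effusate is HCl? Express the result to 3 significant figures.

Rate_i ∝ x_i/√M_i (Graham's law weighted by mole fraction), so the effusate composition follows n_i/√M_i.
Mole fraction of HCl in the effusate = (n_HCl/√M_HCl) / (n_HCl/√M_HCl + n_Kr/√M_Kr)
= (1.53/√36.46) / (1.53/√36.46 + 4.87/√83.80) = 0.2534/(0.2534 + 0.5320) = 0.323.

0.323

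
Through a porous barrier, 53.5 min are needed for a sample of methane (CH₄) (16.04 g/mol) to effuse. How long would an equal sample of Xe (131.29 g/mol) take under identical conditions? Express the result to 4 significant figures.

Graham's law gives t_Xe/t_CH₄ = √(M_Xe/M_CH₄) = √(131.29/16.04) = √8.185 = 2.861.
So the time for Xe is 53.5 × 2.861 = 153.1 min.

153.1 min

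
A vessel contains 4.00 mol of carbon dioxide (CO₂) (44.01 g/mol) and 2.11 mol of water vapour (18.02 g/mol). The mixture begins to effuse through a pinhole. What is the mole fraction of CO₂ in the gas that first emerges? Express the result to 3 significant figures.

0.548

Effusion rate of each component ∝ n_i/√M_i (partial pressure × 1/√M).
So x_CO₂ in the escaping gas = (n_CO₂/√M_CO₂) / Σ(n_i/√M_i)
= (4.00/√44.01) / (4.00/√44.01 + 2.11/√18.02) = 0.6030/(0.6030 + 0.4971) = 0.548.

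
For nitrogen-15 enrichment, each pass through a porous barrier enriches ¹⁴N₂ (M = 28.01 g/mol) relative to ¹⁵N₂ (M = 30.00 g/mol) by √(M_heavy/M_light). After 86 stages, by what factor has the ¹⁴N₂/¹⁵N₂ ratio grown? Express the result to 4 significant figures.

Each stage multiplies the ratio by α = √(30.00/28.01), so after 86 stages the overall factor is α^86 = (30.00/28.01)^(86/2).
= 1.07105^43 = 19.13.

19.13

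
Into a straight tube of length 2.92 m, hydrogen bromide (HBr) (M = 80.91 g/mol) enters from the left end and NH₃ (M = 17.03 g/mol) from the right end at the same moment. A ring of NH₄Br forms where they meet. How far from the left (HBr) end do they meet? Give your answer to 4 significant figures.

In equal time, each gas travels a distance ∝ its rate ∝ 1/√M, so d_HBr/d_NH₃ = √(M_NH₃/M_HBr) = √(17.03/80.91) = 0.4588.
With d_HBr + d_NH₃ = 2.92 m, d_NH₃ = 2.92/(1 + 0.4588) = 2.002 m.
d_HBr = 2.92 − 2.002 = 0.9183 m.

0.9183 m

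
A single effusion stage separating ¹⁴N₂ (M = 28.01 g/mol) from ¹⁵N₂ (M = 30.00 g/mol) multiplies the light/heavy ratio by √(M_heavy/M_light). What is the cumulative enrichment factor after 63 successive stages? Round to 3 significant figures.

After 63 stages the ratio has grown by (√(30.00/28.01))^63 = (30.00/28.01)^(63/2).
= 1.07105^(63/2) = 8.69.

8.69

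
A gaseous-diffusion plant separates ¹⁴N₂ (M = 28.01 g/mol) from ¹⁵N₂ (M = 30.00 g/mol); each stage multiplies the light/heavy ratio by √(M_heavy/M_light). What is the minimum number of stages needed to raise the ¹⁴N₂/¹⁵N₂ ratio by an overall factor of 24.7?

Per stage α = (30.00/28.01)^(1/2) = 1.07105^0.5, giving ln α = 0.03432.
Need α^N ≥ 24.7 ⇒ N ≥ ln(24.7) / ln α = 3.207 / 0.03432 = 93.44.
Minimum whole number of stages: N = 94.

94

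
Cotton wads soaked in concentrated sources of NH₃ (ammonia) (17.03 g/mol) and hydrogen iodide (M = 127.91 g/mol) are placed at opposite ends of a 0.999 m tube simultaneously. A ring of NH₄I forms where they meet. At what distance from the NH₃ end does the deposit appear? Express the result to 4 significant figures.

The fronts meet when d_NH₃ + d_HI = L with d_NH₃/d_HI = √(M_HI/M_NH₃) (Graham's law). Here √(M_HI/M_NH₃) = √(127.91/17.03) = 2.741.
With d_NH₃ + d_HI = 0.999 m, d_HI = 0.999/(1 + 2.741) = 0.2671 m.
d_NH₃ = 0.999 − 0.2671 = 0.7319 m.

0.7319 m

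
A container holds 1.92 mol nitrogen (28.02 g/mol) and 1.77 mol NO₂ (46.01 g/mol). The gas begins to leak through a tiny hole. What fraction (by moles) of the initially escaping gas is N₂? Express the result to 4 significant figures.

Effusion rate of each component ∝ n_i/√M_i (partial pressure × 1/√M).
Mole fraction of N₂ in the effusate = (n_N₂/√M_N₂) / (n_N₂/√M_N₂ + n_NO₂/√M_NO₂)
= (1.92/√28.02) / (1.92/√28.02 + 1.77/√46.01) = 0.3627/(0.3627 + 0.2609) = 0.5816.

0.5816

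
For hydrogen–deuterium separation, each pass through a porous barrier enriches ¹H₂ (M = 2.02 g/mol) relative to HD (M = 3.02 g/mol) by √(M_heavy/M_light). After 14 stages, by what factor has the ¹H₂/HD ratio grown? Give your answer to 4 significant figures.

Overall factor = α^14 with α = √(3.02/2.02), i.e. (3.02/2.02)^(14/2).
= 1.49505^7 = 16.70.

16.70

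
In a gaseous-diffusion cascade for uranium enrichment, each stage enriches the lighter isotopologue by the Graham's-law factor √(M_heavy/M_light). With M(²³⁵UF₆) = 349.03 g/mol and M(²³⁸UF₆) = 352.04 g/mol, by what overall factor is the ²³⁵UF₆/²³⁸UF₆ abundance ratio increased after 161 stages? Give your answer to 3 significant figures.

Each stage multiplies the ratio by α = √(352.04/349.03), so after 161 stages the overall factor is α^161 = (352.04/349.03)^(161/2).
= 1.00862^(161/2) = 2.00.

2.00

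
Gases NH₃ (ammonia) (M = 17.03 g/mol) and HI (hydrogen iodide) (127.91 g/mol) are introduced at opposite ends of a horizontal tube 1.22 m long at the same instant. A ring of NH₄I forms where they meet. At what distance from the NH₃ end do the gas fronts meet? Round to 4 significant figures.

Distances travelled in equal time are proportional to diffusion rates, so d_NH₃/d_HI = √(M_HI/M_NH₃) = √(127.91/17.03) = 2.741.
With d_NH₃ + d_HI = 1.22 m, d_HI = 1.22/(1 + 2.741) = 0.3262 m.
d_NH₃ = 1.22 − 0.3262 = 0.8938 m.

0.8938 m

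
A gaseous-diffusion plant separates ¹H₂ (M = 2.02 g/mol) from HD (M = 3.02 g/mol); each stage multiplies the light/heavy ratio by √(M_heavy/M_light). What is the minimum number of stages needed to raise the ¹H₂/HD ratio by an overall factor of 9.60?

12

Single-stage factor α = √(3.02/2.02), so ln α = ½ ln(1.49505) = 0.2011.
Need α^N ≥ 9.60 ⇒ N ≥ ln(9.60) / ln α = 2.262 / 0.2011 = 11.25.
So at least 12 stages are needed.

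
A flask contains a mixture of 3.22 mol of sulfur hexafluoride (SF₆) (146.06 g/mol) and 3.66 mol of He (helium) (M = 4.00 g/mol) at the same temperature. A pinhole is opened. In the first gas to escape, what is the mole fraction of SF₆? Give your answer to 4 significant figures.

0.1271

Effusion rate of each component ∝ n_i/√M_i (partial pressure × 1/√M).
Mole fraction of SF₆ in the effusate = (n_SF₆/√M_SF₆) / (n_SF₆/√M_SF₆ + n_He/√M_He)
= (3.22/√146.06) / (3.22/√146.06 + 3.66/√4.00) = 0.2664/(0.2664 + 1.830) = 0.1271.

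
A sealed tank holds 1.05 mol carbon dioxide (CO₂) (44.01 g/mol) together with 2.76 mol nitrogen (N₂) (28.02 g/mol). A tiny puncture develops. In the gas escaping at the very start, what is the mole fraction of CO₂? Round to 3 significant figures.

0.233

Each component's effusion rate ∝ (its partial pressure)·(1/√M) ∝ n_i/√M_i.
Mole fraction of CO₂ in the effusate = (n_CO₂/√M_CO₂) / (n_CO₂/√M_CO₂ + n_N₂/√M_N₂)
= (1.05/√44.01) / (1.05/√44.01 + 2.76/√28.02) = 0.1583/(0.1583 + 0.5214) = 0.233.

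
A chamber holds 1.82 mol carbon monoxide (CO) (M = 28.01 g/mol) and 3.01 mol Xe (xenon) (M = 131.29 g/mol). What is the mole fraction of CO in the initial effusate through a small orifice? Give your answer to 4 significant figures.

0.5669

The effusion rate of species i is ∝ p_i/√M_i ∝ n_i/√M_i.
x_CO(eff) = (n_CO/√M_CO) / (n_CO/√M_CO + n_Xe/√M_Xe)
= (1.82/√28.01) / (1.82/√28.01 + 3.01/√131.29) = 0.3439/(0.3439 + 0.2627) = 0.5669.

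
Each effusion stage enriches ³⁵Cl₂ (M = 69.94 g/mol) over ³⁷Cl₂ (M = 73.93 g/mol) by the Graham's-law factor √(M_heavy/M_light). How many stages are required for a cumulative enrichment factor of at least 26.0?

118

Per stage α = (73.93/69.94)^(1/2) = 1.05705^0.5, giving ln α = 0.02774.
Need α^N ≥ 26.0 ⇒ N ≥ ln(26.0) / ln α = 3.258 / 0.02774 = 117.45.
Minimum whole number of stages: N = 118.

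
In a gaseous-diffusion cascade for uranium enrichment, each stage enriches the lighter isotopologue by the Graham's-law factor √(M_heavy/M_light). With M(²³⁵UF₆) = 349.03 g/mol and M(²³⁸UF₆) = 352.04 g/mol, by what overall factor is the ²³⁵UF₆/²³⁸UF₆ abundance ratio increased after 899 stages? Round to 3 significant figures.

47.5

Each stage multiplies the ratio by α = √(352.04/349.03), so after 899 stages the overall factor is α^899 = (352.04/349.03)^(899/2).
= 1.00862^(899/2) = 47.5.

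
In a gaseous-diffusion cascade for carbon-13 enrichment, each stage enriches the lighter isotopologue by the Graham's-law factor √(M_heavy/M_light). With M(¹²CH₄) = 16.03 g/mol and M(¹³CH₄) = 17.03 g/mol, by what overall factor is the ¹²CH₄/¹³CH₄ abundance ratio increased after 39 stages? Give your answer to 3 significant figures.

Overall factor = α^39 with α = √(17.03/16.03), i.e. (17.03/16.03)^(39/2).
= 1.06238^(39/2) = 3.25.

3.25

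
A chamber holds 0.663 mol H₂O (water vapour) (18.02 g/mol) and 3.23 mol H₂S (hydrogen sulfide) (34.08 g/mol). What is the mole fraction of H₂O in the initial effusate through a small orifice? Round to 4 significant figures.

Rate_i ∝ x_i/√M_i (Graham's law weighted by mole fraction), so the effusate composition follows n_i/√M_i.
x_H₂O(eff) = (n_H₂O/√M_H₂O) / (n_H₂O/√M_H₂O + n_H₂S/√M_H₂S)
= (0.663/√18.02) / (0.663/√18.02 + 3.23/√34.08) = 0.1562/(0.1562 + 0.5533) = 0.2201.

0.2201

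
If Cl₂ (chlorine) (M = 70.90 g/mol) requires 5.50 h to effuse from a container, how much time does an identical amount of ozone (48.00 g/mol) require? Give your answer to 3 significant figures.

From Graham's law, t_O₃/t_Cl₂ = √(M_O₃/M_Cl₂) = √(48.00/70.90) = √0.6770 = 0.8228.
So the time for O₃ is 5.50 × 0.8228 = 4.53 h.

4.53 h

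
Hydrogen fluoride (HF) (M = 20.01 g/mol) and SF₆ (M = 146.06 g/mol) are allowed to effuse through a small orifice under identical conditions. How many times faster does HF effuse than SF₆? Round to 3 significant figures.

2.70

By Graham's law, rate_HF/rate_SF₆ = √(M_SF₆/M_HF) = √(146.06/20.01) = √7.299 = 2.70.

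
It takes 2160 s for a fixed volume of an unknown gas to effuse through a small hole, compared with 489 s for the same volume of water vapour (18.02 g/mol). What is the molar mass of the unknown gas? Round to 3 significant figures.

By Graham's law, t_X/t_H₂O = √(M_X/M_H₂O).
2160/489 = 4.417 = √(M_X/18.02)
M_X = 18.02 × 4.417² = 18.02 × 19.51 = 352 g/mol

352 g/mol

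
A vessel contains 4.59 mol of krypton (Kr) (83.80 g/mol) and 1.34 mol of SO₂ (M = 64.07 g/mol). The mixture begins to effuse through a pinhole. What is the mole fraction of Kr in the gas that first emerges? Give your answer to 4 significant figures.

Rate_i ∝ x_i/√M_i (Graham's law weighted by mole fraction), so the effusate composition follows n_i/√M_i.
Mole fraction of Kr in the effusate = (n_Kr/√M_Kr) / (n_Kr/√M_Kr + n_SO₂/√M_SO₂)
= (4.59/√83.80) / (4.59/√83.80 + 1.34/√64.07) = 0.5014/(0.5014 + 0.1674) = 0.7497.

0.7497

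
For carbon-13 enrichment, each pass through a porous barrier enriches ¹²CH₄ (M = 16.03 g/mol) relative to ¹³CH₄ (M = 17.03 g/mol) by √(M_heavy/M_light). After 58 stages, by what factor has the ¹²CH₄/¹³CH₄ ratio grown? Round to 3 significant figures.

Each stage multiplies the ratio by α = √(17.03/16.03), so after 58 stages the overall factor is α^58 = (17.03/16.03)^(58/2).
= 1.06238^29 = 5.78.

5.78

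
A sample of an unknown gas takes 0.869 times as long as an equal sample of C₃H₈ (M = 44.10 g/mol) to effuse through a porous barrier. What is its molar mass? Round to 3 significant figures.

33.3 g/mol

Graham's law gives t_X/t_C₃H₈ = √(M_X/M_C₃H₈).
0.869 = √(M_X/44.10)
M_X = 44.10 × 0.869² = 44.10 × 0.7552 = 33.3 g/mol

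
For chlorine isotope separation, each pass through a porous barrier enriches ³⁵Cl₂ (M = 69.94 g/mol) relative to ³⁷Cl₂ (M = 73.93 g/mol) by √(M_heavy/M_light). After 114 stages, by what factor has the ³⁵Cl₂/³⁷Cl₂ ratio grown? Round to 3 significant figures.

23.6

Each stage multiplies the ratio by α = √(73.93/69.94), so after 114 stages the overall factor is α^114 = (73.93/69.94)^(114/2).
= 1.05705^57 = 23.6.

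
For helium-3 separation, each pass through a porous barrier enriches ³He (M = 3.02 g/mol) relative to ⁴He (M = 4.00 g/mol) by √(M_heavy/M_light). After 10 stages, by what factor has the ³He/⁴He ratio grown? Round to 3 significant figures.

Overall factor = α^10 with α = √(4.00/3.02), i.e. (4.00/3.02)^(10/2).
= 1.32450^5 = 4.08.

4.08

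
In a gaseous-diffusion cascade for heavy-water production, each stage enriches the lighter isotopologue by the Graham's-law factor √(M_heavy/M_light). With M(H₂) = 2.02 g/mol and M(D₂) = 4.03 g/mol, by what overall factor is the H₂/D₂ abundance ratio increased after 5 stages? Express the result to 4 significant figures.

Overall factor = α^5 with α = √(4.03/2.02), i.e. (4.03/2.02)^(5/2).
= 1.99505^(5/2) = 5.622.

5.622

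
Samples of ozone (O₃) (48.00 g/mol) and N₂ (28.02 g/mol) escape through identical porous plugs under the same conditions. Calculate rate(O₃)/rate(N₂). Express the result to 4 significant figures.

From Graham's law, rate_O₃/rate_N₂ = √(M_N₂/M_O₃) = √(28.02/48.00) = √0.5837 = 0.7640.

0.7640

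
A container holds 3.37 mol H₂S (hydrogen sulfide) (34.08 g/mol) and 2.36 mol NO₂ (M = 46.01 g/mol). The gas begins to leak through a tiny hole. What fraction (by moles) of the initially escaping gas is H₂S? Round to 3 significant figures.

Effusion rate of each component ∝ n_i/√M_i (partial pressure × 1/√M).
x_H₂S(eff) = (n_H₂S/√M_H₂S) / (n_H₂S/√M_H₂S + n_NO₂/√M_NO₂)
= (3.37/√34.08) / (3.37/√34.08 + 2.36/√46.01) = 0.5773/(0.5773 + 0.3479) = 0.624.

0.624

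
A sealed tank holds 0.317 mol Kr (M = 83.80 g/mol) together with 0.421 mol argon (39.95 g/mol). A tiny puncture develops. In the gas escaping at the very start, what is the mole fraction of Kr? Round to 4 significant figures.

The effusion rate of species i is ∝ p_i/√M_i ∝ n_i/√M_i.
So x_Kr in the escaping gas = (n_Kr/√M_Kr) / Σ(n_i/√M_i)
= (0.317/√83.80) / (0.317/√83.80 + 0.421/√39.95) = 0.03463/(0.03463 + 0.06661) = 0.3421.

0.3421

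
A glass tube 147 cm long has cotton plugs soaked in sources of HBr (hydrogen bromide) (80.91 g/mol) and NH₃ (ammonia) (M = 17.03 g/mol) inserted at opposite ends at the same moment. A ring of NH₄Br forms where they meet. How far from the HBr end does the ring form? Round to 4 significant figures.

Graham's law gives d_HBr/d_NH₃ = rate_HBr/rate_NH₃ = √(M_NH₃/M_HBr) = √(17.03/80.91) = 0.4588.
With d_HBr + d_NH₃ = 147 cm, d_NH₃ = 147/(1 + 0.4588) = 100.8 cm.
d_HBr = 147 − 100.8 = 46.23 cm.

46.23 cm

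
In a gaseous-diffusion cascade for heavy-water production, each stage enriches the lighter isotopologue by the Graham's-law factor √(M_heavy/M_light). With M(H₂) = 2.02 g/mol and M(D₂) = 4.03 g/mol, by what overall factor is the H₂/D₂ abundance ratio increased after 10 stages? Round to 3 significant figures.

Overall factor = α^10 with α = √(4.03/2.02), i.e. (4.03/2.02)^(10/2).
= 1.99505^5 = 31.6.

31.6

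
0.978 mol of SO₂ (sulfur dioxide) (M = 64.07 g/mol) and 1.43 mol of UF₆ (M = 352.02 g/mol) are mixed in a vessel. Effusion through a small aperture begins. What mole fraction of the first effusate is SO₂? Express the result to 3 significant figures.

The effusion rate of species i is ∝ p_i/√M_i ∝ n_i/√M_i.
So x_SO₂ in the escaping gas = (n_SO₂/√M_SO₂) / Σ(n_i/√M_i)
= (0.978/√64.07) / (0.978/√64.07 + 1.43/√352.02) = 0.1222/(0.1222 + 0.07622) = 0.616.

0.616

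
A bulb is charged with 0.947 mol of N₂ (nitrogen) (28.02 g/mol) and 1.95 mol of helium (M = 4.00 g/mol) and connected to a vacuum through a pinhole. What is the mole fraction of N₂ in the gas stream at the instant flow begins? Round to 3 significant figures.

Each component's effusion rate ∝ (its partial pressure)·(1/√M) ∝ n_i/√M_i.
x_N₂(eff) = (n_N₂/√M_N₂) / (n_N₂/√M_N₂ + n_He/√M_He)
= (0.947/√28.02) / (0.947/√28.02 + 1.95/√4.00) = 0.1789/(0.1789 + 0.9750) = 0.155.

0.155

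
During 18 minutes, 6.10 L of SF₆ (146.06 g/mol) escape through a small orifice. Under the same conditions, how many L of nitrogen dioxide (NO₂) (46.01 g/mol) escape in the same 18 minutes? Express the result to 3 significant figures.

10.9 L

Using Graham's law: rate_NO₂/rate_SF₆ = √(M_SF₆/M_NO₂) = √(146.06/46.01) = √3.175 = 1.782.
So the volume for NO₂ is 6.10 × 1.782 = 10.9 L.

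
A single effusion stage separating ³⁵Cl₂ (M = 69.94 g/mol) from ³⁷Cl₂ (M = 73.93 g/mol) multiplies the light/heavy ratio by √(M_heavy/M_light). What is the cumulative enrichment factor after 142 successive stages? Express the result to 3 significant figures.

The single-stage factor is √(M_heavy/M_light), so 142 stages give [√(73.93/69.94)]^142 = (73.93/69.94)^(142/2).
= 1.05705^71 = 51.4.

51.4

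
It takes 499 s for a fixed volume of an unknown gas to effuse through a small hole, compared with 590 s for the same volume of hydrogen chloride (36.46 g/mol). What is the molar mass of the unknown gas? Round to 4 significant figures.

Graham's law gives t_X/t_HCl = √(M_X/M_HCl).
499/590 = 0.8458 = √(M_X/36.46)
M_X = 36.46 × 0.8458² = 36.46 × 0.7153 = 26.08 g/mol

26.08 g/mol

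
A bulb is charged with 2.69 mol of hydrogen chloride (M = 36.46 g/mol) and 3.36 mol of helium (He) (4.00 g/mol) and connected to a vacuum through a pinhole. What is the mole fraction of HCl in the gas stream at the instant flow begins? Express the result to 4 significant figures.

Effusion rate of each component ∝ n_i/√M_i (partial pressure × 1/√M).
Mole fraction of HCl in the effusate = (n_HCl/√M_HCl) / (n_HCl/√M_HCl + n_He/√M_He)
= (2.69/√36.46) / (2.69/√36.46 + 3.36/√4.00) = 0.4455/(0.4455 + 1.680) = 0.2096.

0.2096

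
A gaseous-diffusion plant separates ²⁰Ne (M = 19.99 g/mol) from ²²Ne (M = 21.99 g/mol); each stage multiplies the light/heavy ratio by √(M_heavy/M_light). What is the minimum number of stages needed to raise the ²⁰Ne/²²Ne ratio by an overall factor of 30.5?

72

Single-stage factor α = √(21.99/19.99), so ln α = ½ ln(1.10005) = 0.04768.
Need α^N ≥ 30.5 ⇒ N ≥ ln(30.5) / ln α = 3.418 / 0.04768 = 71.68.
Rounding up, N = 72 stages.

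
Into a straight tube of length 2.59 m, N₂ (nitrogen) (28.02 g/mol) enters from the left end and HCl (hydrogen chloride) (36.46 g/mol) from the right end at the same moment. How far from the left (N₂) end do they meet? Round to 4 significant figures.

1.380 m

The fronts meet when d_N₂ + d_HCl = L with d_N₂/d_HCl = √(M_HCl/M_N₂) (Graham's law). Here √(M_HCl/M_N₂) = √(36.46/28.02) = 1.141.
With d_N₂ + d_HCl = 2.59 m, d_HCl = 2.59/(1 + 1.141) = 1.210 m.
d_N₂ = 2.59 − 1.210 = 1.380 m.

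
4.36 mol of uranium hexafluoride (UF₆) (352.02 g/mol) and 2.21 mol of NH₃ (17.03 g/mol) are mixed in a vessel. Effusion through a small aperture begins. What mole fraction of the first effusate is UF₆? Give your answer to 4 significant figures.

0.3026

Effusion rate of each component ∝ n_i/√M_i (partial pressure × 1/√M).
x_UF₆(eff) = (n_UF₆/√M_UF₆) / (n_UF₆/√M_UF₆ + n_NH₃/√M_NH₃)
= (4.36/√352.02) / (4.36/√352.02 + 2.21/√17.03) = 0.2324/(0.2324 + 0.5355) = 0.3026.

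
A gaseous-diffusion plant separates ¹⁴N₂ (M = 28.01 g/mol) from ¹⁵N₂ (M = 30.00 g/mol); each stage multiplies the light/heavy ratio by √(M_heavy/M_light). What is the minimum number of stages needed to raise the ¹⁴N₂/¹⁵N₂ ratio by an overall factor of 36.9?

106

Per stage α = (30.00/28.01)^(1/2) = 1.07105^0.5, giving ln α = 0.03432.
Need α^N ≥ 36.9 ⇒ N ≥ ln(36.9) / ln α = 3.608 / 0.03432 = 105.14.
Minimum whole number of stages: N = 106.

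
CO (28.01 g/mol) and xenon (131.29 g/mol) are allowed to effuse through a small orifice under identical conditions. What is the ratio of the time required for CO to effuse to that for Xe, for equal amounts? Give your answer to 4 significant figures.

From Graham's law, t_CO/t_Xe = √(M_CO/M_Xe) = √(28.01/131.29) = √0.2133 = 0.4619.

0.4619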